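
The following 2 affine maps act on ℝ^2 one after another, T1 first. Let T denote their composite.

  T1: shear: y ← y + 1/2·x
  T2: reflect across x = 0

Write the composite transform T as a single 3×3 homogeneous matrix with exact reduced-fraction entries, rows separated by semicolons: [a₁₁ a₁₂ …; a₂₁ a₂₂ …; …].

T1 = [1 0 0; 1/2 1 0; 0 0 1]
T2·T1 = [-1 0 0; 1/2 1 0; 0 0 1]

T = [-1 0 0; 1/2 1 0; 0 0 1]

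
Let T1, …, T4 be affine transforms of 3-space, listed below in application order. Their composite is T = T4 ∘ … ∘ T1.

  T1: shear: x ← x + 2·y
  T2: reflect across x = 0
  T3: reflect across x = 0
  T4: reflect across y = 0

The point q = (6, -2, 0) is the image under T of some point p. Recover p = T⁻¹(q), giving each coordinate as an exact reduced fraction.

T1 = [1 2 0 0; 0 1 0 0; 0 0 1 0; 0 0 0 1]
T2·T1 = [-1 -2 0 0; 0 1 0 0; 0 0 1 0; 0 0 0 1]
T3·…·T1 = [1 2 0 0; 0 1 0 0; 0 0 1 0; 0 0 0 1]
T4·…·T1 = [1 2 0 0; 0 -1 0 0; 0 0 1 0; 0 0 0 1]
det M = -1; M⁻¹ = [1 2 0 0; 0 -1 0 0; 0 0 1 0; 0 0 0 1]
M⁻¹ · (6, -2, 0)ᵀ = (2, 2, 0)ᵀ

p = (2, 2, 0)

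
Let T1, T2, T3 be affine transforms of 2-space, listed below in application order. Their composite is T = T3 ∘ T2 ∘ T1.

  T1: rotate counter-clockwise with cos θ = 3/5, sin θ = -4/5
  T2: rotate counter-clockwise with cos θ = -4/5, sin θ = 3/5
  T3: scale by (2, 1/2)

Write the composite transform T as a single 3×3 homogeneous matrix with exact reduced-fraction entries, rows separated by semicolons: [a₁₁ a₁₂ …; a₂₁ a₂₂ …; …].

T = [0 -2 0; 1/2 0 0; 0 0 1]

T1 = [3/5 4/5 0; -4/5 3/5 0; 0 0 1]
T2·T1 = [0 -1 0; 1 0 0; 0 0 1]
T3·…·T1 = [0 -2 0; 1/2 0 0; 0 0 1]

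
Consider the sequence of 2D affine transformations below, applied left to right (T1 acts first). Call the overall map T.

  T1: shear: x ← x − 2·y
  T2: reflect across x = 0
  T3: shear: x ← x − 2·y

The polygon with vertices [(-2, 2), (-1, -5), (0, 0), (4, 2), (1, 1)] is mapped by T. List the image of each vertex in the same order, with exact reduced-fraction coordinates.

image vertices: (2, 2), (1, -5), (0, 0), (-4, 2), (-1, 1)

T1 shear: x ← x − 2·y: (-2, 2) → (-6, 2); (-1, -5) → (9, -5); (0, 0) → (0, 0); (4, 2) → (0, 2); (1, 1) → (-1, 1)
T2 reflect across x = 0: (-6, 2) → (6, 2); (9, -5) → (-9, -5); (0, 0) → (0, 0); (0, 2) → (0, 2); (-1, 1) → (1, 1)
T3 shear: x ← x − 2·y: (6, 2) → (2, 2); (-9, -5) → (1, -5); (0, 0) → (0, 0); (0, 2) → (-4, 2); (1, 1) → (-1, 1)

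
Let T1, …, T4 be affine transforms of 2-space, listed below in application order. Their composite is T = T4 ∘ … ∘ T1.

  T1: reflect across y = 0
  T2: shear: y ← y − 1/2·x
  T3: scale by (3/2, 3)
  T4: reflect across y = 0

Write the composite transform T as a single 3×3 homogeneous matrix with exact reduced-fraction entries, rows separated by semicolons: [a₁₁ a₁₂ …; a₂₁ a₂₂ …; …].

T = [3/2 0 0; 3/2 3 0; 0 0 1]

T1 = [1 0 0; 0 -1 0; 0 0 1]
T2·T1 = [1 0 0; -1/2 -1 0; 0 0 1]
T3·…·T1 = [3/2 0 0; -3/2 -3 0; 0 0 1]
T4·…·T1 = [3/2 0 0; 3/2 3 0; 0 0 1]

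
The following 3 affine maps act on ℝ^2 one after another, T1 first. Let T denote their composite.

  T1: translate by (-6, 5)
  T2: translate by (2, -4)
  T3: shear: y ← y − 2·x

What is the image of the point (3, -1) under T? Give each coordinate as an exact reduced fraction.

T(p) = (-1, 2)

T1 translate by (-6, 5): (3, -1) → (-3, 4)
T2 translate by (2, -4): (-3, 4) → (-1, 0)
T3 shear: y ← y − 2·x: (-1, 0) → (-1, 2)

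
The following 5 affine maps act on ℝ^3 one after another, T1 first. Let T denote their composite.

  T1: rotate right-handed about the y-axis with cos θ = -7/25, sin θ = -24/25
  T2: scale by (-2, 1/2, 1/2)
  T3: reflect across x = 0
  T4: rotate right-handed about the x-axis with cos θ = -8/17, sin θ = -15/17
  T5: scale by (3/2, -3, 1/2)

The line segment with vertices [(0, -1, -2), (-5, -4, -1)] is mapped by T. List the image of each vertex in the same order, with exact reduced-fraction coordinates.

image vertices: (144/25, -123/85, 263/1700), (177/25, 537/170, 601/425)

T1 rotate right-handed about the y-axis with cos θ = -7/25, sin θ = -24/25: (0, -1, -2) → (48/25, -1, 14/25); (-5, -4, -1) → (59/25, -4, -113/25)
T2 scale by (-2, 1/2, 1/2): (48/25, -1, 14/25) → (-96/25, -1/2, 7/25); (59/25, -4, -113/25) → (-118/25, -2, -113/50)
T3 reflect across x = 0: (-96/25, -1/2, 7/25) → (96/25, -1/2, 7/25); (-118/25, -2, -113/50) → (118/25, -2, -113/50)
T4 rotate right-handed about the x-axis with cos θ = -8/17, sin θ = -15/17: (96/25, -1/2, 7/25) → (96/25, 41/85, 263/850); (118/25, -2, -113/50) → (118/25, -179/170, 1202/425)
T5 scale by (3/2, -3, 1/2): (96/25, 41/85, 263/850) → (144/25, -123/85, 263/1700); (118/25, -179/170, 1202/425) → (177/25, 537/170, 601/425)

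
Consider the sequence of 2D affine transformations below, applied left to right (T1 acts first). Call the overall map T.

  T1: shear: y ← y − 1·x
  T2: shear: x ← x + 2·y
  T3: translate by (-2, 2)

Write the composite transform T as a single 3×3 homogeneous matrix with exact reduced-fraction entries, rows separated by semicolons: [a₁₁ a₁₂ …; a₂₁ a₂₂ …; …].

T1 = [1 0 0; -1 1 0; 0 0 1]
T2·T1 = [-1 2 0; -1 1 0; 0 0 1]
T3·…·T1 = [-1 2 -2; -1 1 2; 0 0 1]

T = [-1 2 -2; -1 1 2; 0 0 1]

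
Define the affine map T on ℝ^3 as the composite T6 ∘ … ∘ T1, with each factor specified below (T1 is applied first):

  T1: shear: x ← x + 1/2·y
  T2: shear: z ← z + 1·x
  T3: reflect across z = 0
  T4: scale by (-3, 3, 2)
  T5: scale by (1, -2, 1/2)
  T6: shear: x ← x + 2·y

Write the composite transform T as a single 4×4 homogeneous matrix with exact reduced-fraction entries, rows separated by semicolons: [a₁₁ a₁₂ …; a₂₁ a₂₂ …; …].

T1 = [1 1/2 0 0; 0 1 0 0; 0 0 1 0; 0 0 0 1]
T2·T1 = [1 1/2 0 0; 0 1 0 0; 1 1/2 1 0; 0 0 0 1]
T3·…·T1 = [1 1/2 0 0; 0 1 0 0; -1 -1/2 -1 0; 0 0 0 1]
T4·…·T1 = [-3 -3/2 0 0; 0 3 0 0; -2 -1 -2 0; 0 0 0 1]
T5·…·T1 = [-3 -3/2 0 0; 0 -6 0 0; -1 -1/2 -1 0; 0 0 0 1]
T6·…·T1 = [-3 -27/2 0 0; 0 -6 0 0; -1 -1/2 -1 0; 0 0 0 1]

T = [-3 -27/2 0 0; 0 -6 0 0; -1 -1/2 -1 0; 0 0 0 1]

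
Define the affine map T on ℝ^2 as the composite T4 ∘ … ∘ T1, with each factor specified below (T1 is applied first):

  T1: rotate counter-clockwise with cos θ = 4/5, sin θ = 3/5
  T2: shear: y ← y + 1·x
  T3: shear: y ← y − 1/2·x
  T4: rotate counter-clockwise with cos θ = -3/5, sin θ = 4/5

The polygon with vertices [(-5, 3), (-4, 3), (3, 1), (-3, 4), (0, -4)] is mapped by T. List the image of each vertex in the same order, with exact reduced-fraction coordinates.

T1 rotate counter-clockwise with cos θ = 4/5, sin θ = 3/5: (-5, 3) → (-29/5, -3/5); (-4, 3) → (-5, 0); (3, 1) → (9/5, 13/5); (-3, 4) → (-24/5, 7/5); (0, -4) → (12/5, -16/5)
T2 shear: y ← y + 1·x: (-29/5, -3/5) → (-29/5, -32/5); (-5, 0) → (-5, -5); (9/5, 13/5) → (9/5, 22/5); (-24/5, 7/5) → (-24/5, -17/5); (12/5, -16/5) → (12/5, -4/5)
T3 shear: y ← y − 1/2·x: (-29/5, -32/5) → (-29/5, -7/2); (-5, -5) → (-5, -5/2); (9/5, 22/5) → (9/5, 7/2); (-24/5, -17/5) → (-24/5, -1); (12/5, -4/5) → (12/5, -2)
T4 rotate counter-clockwise with cos θ = -3/5, sin θ = 4/5: (-29/5, -7/2) → (157/25, -127/50); (-5, -5/2) → (5, -5/2); (9/5, 7/2) → (-97/25, -33/50); (-24/5, -1) → (92/25, -81/25); (12/5, -2) → (4/25, 78/25)

image vertices: (157/25, -127/50), (5, -5/2), (-97/25, -33/50), (92/25, -81/25), (4/25, 78/25)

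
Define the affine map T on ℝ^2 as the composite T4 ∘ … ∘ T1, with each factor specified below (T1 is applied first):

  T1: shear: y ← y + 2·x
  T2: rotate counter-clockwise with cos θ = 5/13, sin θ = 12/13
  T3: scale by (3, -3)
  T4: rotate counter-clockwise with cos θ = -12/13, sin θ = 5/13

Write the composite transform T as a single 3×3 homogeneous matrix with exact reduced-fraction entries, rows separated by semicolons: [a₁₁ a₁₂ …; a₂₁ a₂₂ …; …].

T = [6 3 0; 3 0 0; 0 0 1]

T1 = [1 0 0; 2 1 0; 0 0 1]
T2·T1 = [-19/13 -12/13 0; 22/13 5/13 0; 0 0 1]
T3·…·T1 = [-57/13 -36/13 0; -66/13 -15/13 0; 0 0 1]
T4·…·T1 = [6 3 0; 3 0 0; 0 0 1]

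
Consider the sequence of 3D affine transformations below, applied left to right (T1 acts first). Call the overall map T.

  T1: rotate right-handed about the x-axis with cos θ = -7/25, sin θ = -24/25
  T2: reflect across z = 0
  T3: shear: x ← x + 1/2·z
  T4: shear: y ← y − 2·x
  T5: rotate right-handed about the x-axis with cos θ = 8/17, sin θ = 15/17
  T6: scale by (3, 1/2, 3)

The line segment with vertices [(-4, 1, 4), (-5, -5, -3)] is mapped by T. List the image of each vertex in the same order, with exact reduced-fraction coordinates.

image vertices: (-222/25, 558/425, 11913/425), (-1173/50, 291/50, 738/25)

T1 rotate right-handed about the x-axis with cos θ = -7/25, sin θ = -24/25: (-4, 1, 4) → (-4, 89/25, -52/25); (-5, -5, -3) → (-5, -37/25, 141/25)
T2 reflect across z = 0: (-4, 89/25, -52/25) → (-4, 89/25, 52/25); (-5, -37/25, 141/25) → (-5, -37/25, -141/25)
T3 shear: x ← x + 1/2·z: (-4, 89/25, 52/25) → (-74/25, 89/25, 52/25); (-5, -37/25, -141/25) → (-391/50, -37/25, -141/25)
T4 shear: y ← y − 2·x: (-74/25, 89/25, 52/25) → (-74/25, 237/25, 52/25); (-391/50, -37/25, -141/25) → (-391/50, 354/25, -141/25)
T5 rotate right-handed about the x-axis with cos θ = 8/17, sin θ = 15/17: (-74/25, 237/25, 52/25) → (-74/25, 1116/425, 3971/425); (-391/50, 354/25, -141/25) → (-391/50, 291/25, 246/25)
T6 scale by (3, 1/2, 3): (-74/25, 1116/425, 3971/425) → (-222/25, 558/425, 11913/425); (-391/50, 291/25, 246/25) → (-1173/50, 291/50, 738/25)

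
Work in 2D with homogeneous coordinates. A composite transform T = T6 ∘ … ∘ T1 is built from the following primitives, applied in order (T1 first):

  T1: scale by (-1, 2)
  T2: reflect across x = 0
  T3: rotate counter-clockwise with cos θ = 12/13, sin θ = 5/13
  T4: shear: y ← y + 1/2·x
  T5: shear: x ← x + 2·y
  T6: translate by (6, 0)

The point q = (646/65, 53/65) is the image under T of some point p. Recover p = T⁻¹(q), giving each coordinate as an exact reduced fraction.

p = (2, -3/5)

T1 = [-1 0 0; 0 2 0; 0 0 1]
T2·T1 = [1 0 0; 0 2 0; 0 0 1]
T3·…·T1 = [12/13 -10/13 0; 5/13 24/13 0; 0 0 1]
T4·…·T1 = [12/13 -10/13 0; 11/13 19/13 0; 0 0 1]
T5·…·T1 = [34/13 28/13 0; 11/13 19/13 0; 0 0 1]
T6·…·T1 = [34/13 28/13 6; 11/13 19/13 0; 0 0 1]
det M = 2; M⁻¹ = [19/26 -14/13 -57/13; -11/26 17/13 33/13; 0 0 1]
M⁻¹ · (646/65, 53/65)ᵀ = (2, -3/5)ᵀ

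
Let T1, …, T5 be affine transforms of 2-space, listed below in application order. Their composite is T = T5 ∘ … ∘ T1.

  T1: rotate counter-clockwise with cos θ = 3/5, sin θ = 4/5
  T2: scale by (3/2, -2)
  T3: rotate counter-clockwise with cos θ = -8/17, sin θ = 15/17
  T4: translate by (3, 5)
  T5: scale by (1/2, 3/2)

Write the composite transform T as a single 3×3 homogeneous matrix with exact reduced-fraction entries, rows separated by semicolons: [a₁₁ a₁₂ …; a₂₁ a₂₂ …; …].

T1 = [3/5 -4/5 0; 4/5 3/5 0; 0 0 1]
T2·T1 = [9/10 -6/5 0; -8/5 -6/5 0; 0 0 1]
T3·…·T1 = [84/85 138/85 0; 263/170 -42/85 0; 0 0 1]
T4·…·T1 = [84/85 138/85 3; 263/170 -42/85 5; 0 0 1]
T5·…·T1 = [42/85 69/85 3/2; 789/340 -63/85 15/2; 0 0 1]

T = [42/85 69/85 3/2; 789/340 -63/85 15/2; 0 0 1]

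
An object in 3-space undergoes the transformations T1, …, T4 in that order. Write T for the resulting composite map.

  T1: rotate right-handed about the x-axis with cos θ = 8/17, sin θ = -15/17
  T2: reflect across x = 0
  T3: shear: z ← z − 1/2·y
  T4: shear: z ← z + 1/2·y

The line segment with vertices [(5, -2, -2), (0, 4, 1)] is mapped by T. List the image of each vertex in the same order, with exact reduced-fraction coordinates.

T1 rotate right-handed about the x-axis with cos θ = 8/17, sin θ = -15/17: (5, -2, -2) → (5, -46/17, 14/17); (0, 4, 1) → (0, 47/17, -52/17)
T2 reflect across x = 0: (5, -46/17, 14/17) → (-5, -46/17, 14/17); (0, 47/17, -52/17) → (0, 47/17, -52/17)
T3 shear: z ← z − 1/2·y: (-5, -46/17, 14/17) → (-5, -46/17, 37/17); (0, 47/17, -52/17) → (0, 47/17, -151/34)
T4 shear: z ← z + 1/2·y: (-5, -46/17, 37/17) → (-5, -46/17, 14/17); (0, 47/17, -151/34) → (0, 47/17, -52/17)

image vertices: (-5, -46/17, 14/17), (0, 47/17, -52/17)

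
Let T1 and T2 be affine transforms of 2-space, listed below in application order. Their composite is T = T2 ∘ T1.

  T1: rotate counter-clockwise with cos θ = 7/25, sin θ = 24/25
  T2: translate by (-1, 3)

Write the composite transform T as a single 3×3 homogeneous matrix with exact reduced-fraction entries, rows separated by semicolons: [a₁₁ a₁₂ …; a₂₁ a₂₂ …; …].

T = [7/25 -24/25 -1; 24/25 7/25 3; 0 0 1]

T1 = [7/25 -24/25 0; 24/25 7/25 0; 0 0 1]
T2·T1 = [7/25 -24/25 -1; 24/25 7/25 3; 0 0 1]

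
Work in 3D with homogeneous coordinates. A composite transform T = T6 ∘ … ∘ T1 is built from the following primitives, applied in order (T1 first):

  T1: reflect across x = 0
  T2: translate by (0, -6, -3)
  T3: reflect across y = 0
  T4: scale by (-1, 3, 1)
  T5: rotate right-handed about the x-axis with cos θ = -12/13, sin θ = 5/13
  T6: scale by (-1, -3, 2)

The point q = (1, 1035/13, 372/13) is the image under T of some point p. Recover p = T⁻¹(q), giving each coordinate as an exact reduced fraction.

p = (-1, -4, 0)

T1 = [-1 0 0 0; 0 1 0 0; 0 0 1 0; 0 0 0 1]
T2·T1 = [-1 0 0 0; 0 1 0 -6; 0 0 1 -3; 0 0 0 1]
T3·…·T1 = [-1 0 0 0; 0 -1 0 6; 0 0 1 -3; 0 0 0 1]
T4·…·T1 = [1 0 0 0; 0 -3 0 18; 0 0 1 -3; 0 0 0 1]
T5·…·T1 = [1 0 0 0; 0 36/13 -5/13 -201/13; 0 -15/13 -12/13 126/13; 0 0 0 1]
T6·…·T1 = [-1 0 0 0; 0 -108/13 15/13 603/13; 0 -30/13 -24/13 252/13; 0 0 0 1]
det M = -18; M⁻¹ = [-1 0 0 0; 0 -4/39 -5/78 6; 0 5/39 -6/13 3; 0 0 0 1]
M⁻¹ · (1, 1035/13, 372/13)ᵀ = (-1, -4, 0)ᵀ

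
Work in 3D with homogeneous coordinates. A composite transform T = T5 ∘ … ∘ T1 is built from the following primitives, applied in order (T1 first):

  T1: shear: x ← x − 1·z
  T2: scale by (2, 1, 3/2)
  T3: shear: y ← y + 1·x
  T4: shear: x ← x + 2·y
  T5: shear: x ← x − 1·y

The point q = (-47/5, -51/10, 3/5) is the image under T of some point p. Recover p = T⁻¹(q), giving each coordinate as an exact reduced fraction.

p = (-7/4, -4/5, 2/5)

T1 = [1 0 -1 0; 0 1 0 0; 0 0 1 0; 0 0 0 1]
T2·T1 = [2 0 -2 0; 0 1 0 0; 0 0 3/2 0; 0 0 0 1]
T3·…·T1 = [2 0 -2 0; 2 1 -2 0; 0 0 3/2 0; 0 0 0 1]
T4·…·T1 = [6 2 -6 0; 2 1 -2 0; 0 0 3/2 0; 0 0 0 1]
T5·…·T1 = [4 1 -4 0; 2 1 -2 0; 0 0 3/2 0; 0 0 0 1]
det M = 3; M⁻¹ = [1/2 -1/2 2/3 0; -1 2 0 0; 0 0 2/3 0; 0 0 0 1]
M⁻¹ · (-47/5, -51/10, 3/5)ᵀ = (-7/4, -4/5, 2/5)ᵀ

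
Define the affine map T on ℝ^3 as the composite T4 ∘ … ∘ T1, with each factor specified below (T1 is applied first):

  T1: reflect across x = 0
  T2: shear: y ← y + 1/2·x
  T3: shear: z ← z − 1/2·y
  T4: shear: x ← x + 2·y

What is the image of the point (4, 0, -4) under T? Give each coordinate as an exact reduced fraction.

T1 reflect across x = 0: (4, 0, -4) → (-4, 0, -4)
T2 shear: y ← y + 1/2·x: (-4, 0, -4) → (-4, -2, -4)
T3 shear: z ← z − 1/2·y: (-4, -2, -4) → (-4, -2, -3)
T4 shear: x ← x + 2·y: (-4, -2, -3) → (-8, -2, -3)

T(p) = (-8, -2, -3)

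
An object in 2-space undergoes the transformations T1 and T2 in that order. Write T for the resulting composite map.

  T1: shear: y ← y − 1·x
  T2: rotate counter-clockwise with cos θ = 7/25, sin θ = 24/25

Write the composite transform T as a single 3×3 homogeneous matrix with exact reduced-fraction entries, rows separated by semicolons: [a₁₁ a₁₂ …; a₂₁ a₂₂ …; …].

T1 = [1 0 0; -1 1 0; 0 0 1]
T2·T1 = [31/25 -24/25 0; 17/25 7/25 0; 0 0 1]

T = [31/25 -24/25 0; 17/25 7/25 0; 0 0 1]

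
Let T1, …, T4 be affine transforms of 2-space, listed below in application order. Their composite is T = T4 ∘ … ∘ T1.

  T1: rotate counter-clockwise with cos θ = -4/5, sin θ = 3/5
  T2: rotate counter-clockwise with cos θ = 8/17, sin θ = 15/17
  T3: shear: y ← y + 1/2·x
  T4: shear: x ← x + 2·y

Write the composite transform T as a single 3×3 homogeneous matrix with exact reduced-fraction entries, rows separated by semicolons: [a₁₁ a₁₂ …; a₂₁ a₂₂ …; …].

T1 = [-4/5 -3/5 0; 3/5 -4/5 0; 0 0 1]
T2·T1 = [-77/85 36/85 0; -36/85 -77/85 0; 0 0 1]
T3·…·T1 = [-77/85 36/85 0; -149/170 -59/85 0; 0 0 1]
T4·…·T1 = [-226/85 -82/85 0; -149/170 -59/85 0; 0 0 1]

T = [-226/85 -82/85 0; -149/170 -59/85 0; 0 0 1]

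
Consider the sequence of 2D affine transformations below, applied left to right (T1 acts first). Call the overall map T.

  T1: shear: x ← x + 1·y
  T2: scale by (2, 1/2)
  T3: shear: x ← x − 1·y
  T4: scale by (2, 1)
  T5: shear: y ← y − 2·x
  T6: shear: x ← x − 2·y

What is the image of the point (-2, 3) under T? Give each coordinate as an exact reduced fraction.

T1 shear: x ← x + 1·y: (-2, 3) → (1, 3)
T2 scale by (2, 1/2): (1, 3) → (2, 3/2)
T3 shear: x ← x − 1·y: (2, 3/2) → (1/2, 3/2)
T4 scale by (2, 1): (1/2, 3/2) → (1, 3/2)
T5 shear: y ← y − 2·x: (1, 3/2) → (1, -1/2)
T6 shear: x ← x − 2·y: (1, -1/2) → (2, -1/2)

T(p) = (2, -1/2)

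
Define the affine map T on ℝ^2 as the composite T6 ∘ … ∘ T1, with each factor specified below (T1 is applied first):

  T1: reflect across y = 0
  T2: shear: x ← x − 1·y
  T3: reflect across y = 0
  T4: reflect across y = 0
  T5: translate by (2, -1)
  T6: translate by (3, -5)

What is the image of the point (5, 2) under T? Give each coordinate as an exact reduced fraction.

T1 reflect across y = 0: (5, 2) → (5, -2)
T2 shear: x ← x − 1·y: (5, -2) → (7, -2)
T3 reflect across y = 0: (7, -2) → (7, 2)
T4 reflect across y = 0: (7, 2) → (7, -2)
T5 translate by (2, -1): (7, -2) → (9, -3)
T6 translate by (3, -5): (9, -3) → (12, -8)

T(p) = (12, -8)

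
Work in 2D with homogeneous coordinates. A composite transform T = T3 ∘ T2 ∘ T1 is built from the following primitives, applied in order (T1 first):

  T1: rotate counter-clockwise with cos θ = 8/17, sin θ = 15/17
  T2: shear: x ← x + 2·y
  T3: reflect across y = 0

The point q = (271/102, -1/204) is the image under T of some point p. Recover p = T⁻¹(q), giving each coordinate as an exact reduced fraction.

T1 = [8/17 -15/17 0; 15/17 8/17 0; 0 0 1]
T2·T1 = [38/17 1/17 0; 15/17 8/17 0; 0 0 1]
T3·…·T1 = [38/17 1/17 0; -15/17 -8/17 0; 0 0 1]
det M = -1; M⁻¹ = [8/17 1/17 0; -15/17 -38/17 0; 0 0 1]
M⁻¹ · (271/102, -1/204)ᵀ = (5/4, -7/3)ᵀ

p = (5/4, -7/3)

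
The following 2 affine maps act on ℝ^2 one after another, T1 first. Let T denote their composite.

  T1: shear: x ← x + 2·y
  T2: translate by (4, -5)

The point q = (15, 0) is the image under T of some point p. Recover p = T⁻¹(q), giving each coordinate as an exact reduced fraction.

T1 = [1 2 0; 0 1 0; 0 0 1]
T2·T1 = [1 2 4; 0 1 -5; 0 0 1]
det M = 1; M⁻¹ = [1 -2 -14; 0 1 5; 0 0 1]
M⁻¹ · (15, 0)ᵀ = (1, 5)ᵀ

p = (1, 5)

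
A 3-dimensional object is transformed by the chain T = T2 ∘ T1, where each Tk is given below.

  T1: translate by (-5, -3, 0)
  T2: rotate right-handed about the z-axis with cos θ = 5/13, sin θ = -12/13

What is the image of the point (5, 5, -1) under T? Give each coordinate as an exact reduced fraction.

T1 translate by (-5, -3, 0): (5, 5, -1) → (0, 2, -1)
T2 rotate right-handed about the z-axis with cos θ = 5/13, sin θ = -12/13: (0, 2, -1) → (24/13, 10/13, -1)

T(p) = (24/13, 10/13, -1)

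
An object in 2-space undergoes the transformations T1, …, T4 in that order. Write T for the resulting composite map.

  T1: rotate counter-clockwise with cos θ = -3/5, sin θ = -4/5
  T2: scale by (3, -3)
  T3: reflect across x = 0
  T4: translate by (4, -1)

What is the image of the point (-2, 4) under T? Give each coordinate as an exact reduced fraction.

T(p) = (-46/5, 7/5)

T1 rotate counter-clockwise with cos θ = -3/5, sin θ = -4/5: (-2, 4) → (22/5, -4/5)
T2 scale by (3, -3): (22/5, -4/5) → (66/5, 12/5)
T3 reflect across x = 0: (66/5, 12/5) → (-66/5, 12/5)
T4 translate by (4, -1): (-66/5, 12/5) → (-46/5, 7/5)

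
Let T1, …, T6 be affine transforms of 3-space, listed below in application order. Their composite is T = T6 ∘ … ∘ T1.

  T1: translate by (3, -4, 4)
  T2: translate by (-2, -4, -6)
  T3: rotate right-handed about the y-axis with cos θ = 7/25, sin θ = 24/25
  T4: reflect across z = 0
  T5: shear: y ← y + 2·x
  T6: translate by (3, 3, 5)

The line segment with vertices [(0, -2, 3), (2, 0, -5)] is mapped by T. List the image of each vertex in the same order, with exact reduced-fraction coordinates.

image vertices: (106/25, -113/25, 142/25), (-72/25, -419/25, 246/25)

T1 translate by (3, -4, 4): (0, -2, 3) → (3, -6, 7); (2, 0, -5) → (5, -4, -1)
T2 translate by (-2, -4, -6): (3, -6, 7) → (1, -10, 1); (5, -4, -1) → (3, -8, -7)
T3 rotate right-handed about the y-axis with cos θ = 7/25, sin θ = 24/25: (1, -10, 1) → (31/25, -10, -17/25); (3, -8, -7) → (-147/25, -8, -121/25)
T4 reflect across z = 0: (31/25, -10, -17/25) → (31/25, -10, 17/25); (-147/25, -8, -121/25) → (-147/25, -8, 121/25)
T5 shear: y ← y + 2·x: (31/25, -10, 17/25) → (31/25, -188/25, 17/25); (-147/25, -8, 121/25) → (-147/25, -494/25, 121/25)
T6 translate by (3, 3, 5): (31/25, -188/25, 17/25) → (106/25, -113/25, 142/25); (-147/25, -494/25, 121/25) → (-72/25, -419/25, 246/25)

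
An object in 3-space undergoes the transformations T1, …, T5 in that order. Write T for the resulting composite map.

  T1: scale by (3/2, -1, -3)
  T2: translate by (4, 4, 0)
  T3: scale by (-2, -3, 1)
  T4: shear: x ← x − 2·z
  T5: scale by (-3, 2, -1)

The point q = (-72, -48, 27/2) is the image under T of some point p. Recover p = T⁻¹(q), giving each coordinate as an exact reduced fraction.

p = (-5/3, -4, 9/2)

T1 = [3/2 0 0 0; 0 -1 0 0; 0 0 -3 0; 0 0 0 1]
T2·T1 = [3/2 0 0 4; 0 -1 0 4; 0 0 -3 0; 0 0 0 1]
T3·…·T1 = [-3 0 0 -8; 0 3 0 -12; 0 0 -3 0; 0 0 0 1]
T4·…·T1 = [-3 0 6 -8; 0 3 0 -12; 0 0 -3 0; 0 0 0 1]
T5·…·T1 = [9 0 -18 24; 0 6 0 -24; 0 0 3 0; 0 0 0 1]
det M = 162; M⁻¹ = [1/9 0 2/3 -8/3; 0 1/6 0 4; 0 0 1/3 0; 0 0 0 1]
M⁻¹ · (-72, -48, 27/2)ᵀ = (-5/3, -4, 9/2)ᵀ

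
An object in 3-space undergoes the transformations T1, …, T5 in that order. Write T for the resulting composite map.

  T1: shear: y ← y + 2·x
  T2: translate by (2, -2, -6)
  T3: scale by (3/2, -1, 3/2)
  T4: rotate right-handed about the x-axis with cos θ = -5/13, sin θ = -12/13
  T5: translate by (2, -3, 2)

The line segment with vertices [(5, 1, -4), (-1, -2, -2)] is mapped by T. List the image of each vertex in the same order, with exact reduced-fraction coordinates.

T1 shear: y ← y + 2·x: (5, 1, -4) → (5, 11, -4); (-1, -2, -2) → (-1, -4, -2)
T2 translate by (2, -2, -6): (5, 11, -4) → (7, 9, -10); (-1, -4, -2) → (1, -6, -8)
T3 scale by (3/2, -1, 3/2): (7, 9, -10) → (21/2, -9, -15); (1, -6, -8) → (3/2, 6, -12)
T4 rotate right-handed about the x-axis with cos θ = -5/13, sin θ = -12/13: (21/2, -9, -15) → (21/2, -135/13, 183/13); (3/2, 6, -12) → (3/2, -174/13, -12/13)
T5 translate by (2, -3, 2): (21/2, -135/13, 183/13) → (25/2, -174/13, 209/13); (3/2, -174/13, -12/13) → (7/2, -213/13, 14/13)

image vertices: (25/2, -174/13, 209/13), (7/2, -213/13, 14/13)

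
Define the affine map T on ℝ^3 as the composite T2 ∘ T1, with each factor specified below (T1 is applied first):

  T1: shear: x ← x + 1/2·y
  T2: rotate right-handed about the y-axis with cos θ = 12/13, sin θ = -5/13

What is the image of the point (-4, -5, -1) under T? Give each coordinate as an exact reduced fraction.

T1 shear: x ← x + 1/2·y: (-4, -5, -1) → (-13/2, -5, -1)
T2 rotate right-handed about the y-axis with cos θ = 12/13, sin θ = -5/13: (-13/2, -5, -1) → (-73/13, -5, -89/26)

T(p) = (-73/13, -5, -89/26)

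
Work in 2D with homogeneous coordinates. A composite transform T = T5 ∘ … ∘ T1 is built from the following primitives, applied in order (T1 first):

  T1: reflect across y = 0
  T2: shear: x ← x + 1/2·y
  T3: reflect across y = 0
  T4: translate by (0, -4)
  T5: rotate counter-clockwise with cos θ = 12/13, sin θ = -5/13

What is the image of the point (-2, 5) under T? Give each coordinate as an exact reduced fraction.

T(p) = (-49/13, 69/26)

T1 reflect across y = 0: (-2, 5) → (-2, -5)
T2 shear: x ← x + 1/2·y: (-2, -5) → (-9/2, -5)
T3 reflect across y = 0: (-9/2, -5) → (-9/2, 5)
T4 translate by (0, -4): (-9/2, 5) → (-9/2, 1)
T5 rotate counter-clockwise with cos θ = 12/13, sin θ = -5/13: (-9/2, 1) → (-49/13, 69/26)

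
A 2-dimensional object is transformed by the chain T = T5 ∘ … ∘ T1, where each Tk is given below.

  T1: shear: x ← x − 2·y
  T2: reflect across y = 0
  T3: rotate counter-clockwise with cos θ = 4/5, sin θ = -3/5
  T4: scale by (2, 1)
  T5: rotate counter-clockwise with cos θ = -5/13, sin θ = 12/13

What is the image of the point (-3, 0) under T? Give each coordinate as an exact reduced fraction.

T(p) = (12/65, -333/65)

T1 shear: x ← x − 2·y: (-3, 0) → (-3, 0)
T2 reflect across y = 0: (-3, 0) → (-3, 0)
T3 rotate counter-clockwise with cos θ = 4/5, sin θ = -3/5: (-3, 0) → (-12/5, 9/5)
T4 scale by (2, 1): (-12/5, 9/5) → (-24/5, 9/5)
T5 rotate counter-clockwise with cos θ = -5/13, sin θ = 12/13: (-24/5, 9/5) → (12/65, -333/65)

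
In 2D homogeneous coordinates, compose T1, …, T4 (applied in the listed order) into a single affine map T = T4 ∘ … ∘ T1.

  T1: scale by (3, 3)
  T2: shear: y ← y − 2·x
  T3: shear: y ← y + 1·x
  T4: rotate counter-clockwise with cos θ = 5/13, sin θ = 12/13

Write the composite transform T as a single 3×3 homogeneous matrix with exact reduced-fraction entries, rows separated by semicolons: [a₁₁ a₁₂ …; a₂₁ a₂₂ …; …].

T1 = [3 0 0; 0 3 0; 0 0 1]
T2·T1 = [3 0 0; -6 3 0; 0 0 1]
T3·…·T1 = [3 0 0; -3 3 0; 0 0 1]
T4·…·T1 = [51/13 -36/13 0; 21/13 15/13 0; 0 0 1]

T = [51/13 -36/13 0; 21/13 15/13 0; 0 0 1]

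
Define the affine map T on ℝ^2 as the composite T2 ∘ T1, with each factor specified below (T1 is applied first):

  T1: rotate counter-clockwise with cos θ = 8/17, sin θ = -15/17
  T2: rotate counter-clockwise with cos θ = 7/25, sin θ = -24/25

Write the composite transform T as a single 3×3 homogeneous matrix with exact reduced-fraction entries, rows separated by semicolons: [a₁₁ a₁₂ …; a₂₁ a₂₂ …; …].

T1 = [8/17 15/17 0; -15/17 8/17 0; 0 0 1]
T2·T1 = [-304/425 297/425 0; -297/425 -304/425 0; 0 0 1]

T = [-304/425 297/425 0; -297/425 -304/425 0; 0 0 1]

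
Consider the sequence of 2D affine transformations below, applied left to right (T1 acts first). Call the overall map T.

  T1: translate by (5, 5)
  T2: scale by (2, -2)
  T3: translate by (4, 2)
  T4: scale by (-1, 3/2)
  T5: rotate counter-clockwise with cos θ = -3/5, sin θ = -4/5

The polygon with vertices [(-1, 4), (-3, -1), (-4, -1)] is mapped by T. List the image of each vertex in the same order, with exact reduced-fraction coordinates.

T1 translate by (5, 5): (-1, 4) → (4, 9); (-3, -1) → (2, 4); (-4, -1) → (1, 4)
T2 scale by (2, -2): (4, 9) → (8, -18); (2, 4) → (4, -8); (1, 4) → (2, -8)
T3 translate by (4, 2): (8, -18) → (12, -16); (4, -8) → (8, -6); (2, -8) → (6, -6)
T4 scale by (-1, 3/2): (12, -16) → (-12, -24); (8, -6) → (-8, -9); (6, -6) → (-6, -9)
T5 rotate counter-clockwise with cos θ = -3/5, sin θ = -4/5: (-12, -24) → (-12, 24); (-8, -9) → (-12/5, 59/5); (-6, -9) → (-18/5, 51/5)

image vertices: (-12, 24), (-12/5, 59/5), (-18/5, 51/5)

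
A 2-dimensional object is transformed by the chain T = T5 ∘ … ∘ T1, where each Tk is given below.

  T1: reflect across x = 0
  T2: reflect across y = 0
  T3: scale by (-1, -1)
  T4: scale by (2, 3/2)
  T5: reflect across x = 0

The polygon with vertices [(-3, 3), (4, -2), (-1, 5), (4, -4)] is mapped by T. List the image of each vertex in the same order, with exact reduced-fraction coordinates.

T1 reflect across x = 0: (-3, 3) → (3, 3); (4, -2) → (-4, -2); (-1, 5) → (1, 5); (4, -4) → (-4, -4)
T2 reflect across y = 0: (3, 3) → (3, -3); (-4, -2) → (-4, 2); (1, 5) → (1, -5); (-4, -4) → (-4, 4)
T3 scale by (-1, -1): (3, -3) → (-3, 3); (-4, 2) → (4, -2); (1, -5) → (-1, 5); (-4, 4) → (4, -4)
T4 scale by (2, 3/2): (-3, 3) → (-6, 9/2); (4, -2) → (8, -3); (-1, 5) → (-2, 15/2); (4, -4) → (8, -6)
T5 reflect across x = 0: (-6, 9/2) → (6, 9/2); (8, -3) → (-8, -3); (-2, 15/2) → (2, 15/2); (8, -6) → (-8, -6)

image vertices: (6, 9/2), (-8, -3), (2, 15/2), (-8, -6)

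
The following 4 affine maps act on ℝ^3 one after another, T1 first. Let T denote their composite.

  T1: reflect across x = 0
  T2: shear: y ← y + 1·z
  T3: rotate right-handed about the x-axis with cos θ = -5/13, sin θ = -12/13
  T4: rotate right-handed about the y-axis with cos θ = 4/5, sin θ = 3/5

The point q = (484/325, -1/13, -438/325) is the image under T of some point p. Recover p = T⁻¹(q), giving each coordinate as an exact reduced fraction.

p = (-2, 1/5, 0)

T1 = [-1 0 0 0; 0 1 0 0; 0 0 1 0; 0 0 0 1]
T2·T1 = [-1 0 0 0; 0 1 1 0; 0 0 1 0; 0 0 0 1]
T3·…·T1 = [-1 0 0 0; 0 -5/13 7/13 0; 0 -12/13 -17/13 0; 0 0 0 1]
T4·…·T1 = [-4/5 -36/65 -51/65 0; 0 -5/13 7/13 0; 3/5 -48/65 -68/65 0; 0 0 0 1]
det M = -1; M⁻¹ = [-4/5 0 3/5 0; -21/65 -17/13 -28/65 0; -3/13 12/13 -4/13 0; 0 0 0 1]
M⁻¹ · (484/325, -1/13, -438/325)ᵀ = (-2, 1/5, 0)ᵀ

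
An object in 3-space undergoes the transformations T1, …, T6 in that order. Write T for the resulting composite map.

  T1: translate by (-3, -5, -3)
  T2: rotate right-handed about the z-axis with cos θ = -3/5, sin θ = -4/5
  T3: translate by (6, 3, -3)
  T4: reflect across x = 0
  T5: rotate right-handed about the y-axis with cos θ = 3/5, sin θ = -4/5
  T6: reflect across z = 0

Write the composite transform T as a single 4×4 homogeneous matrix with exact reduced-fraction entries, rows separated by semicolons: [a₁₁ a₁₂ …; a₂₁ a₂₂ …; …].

T = [9/25 -12/25 -4/5 63/25; -4/5 -3/5 0 42/5; -12/25 16/25 -3/5 166/25; 0 0 0 1]

T1 = [1 0 0 -3; 0 1 0 -5; 0 0 1 -3; 0 0 0 1]
T2·T1 = [-3/5 4/5 0 -11/5; -4/5 -3/5 0 27/5; 0 0 1 -3; 0 0 0 1]
T3·…·T1 = [-3/5 4/5 0 19/5; -4/5 -3/5 0 42/5; 0 0 1 -6; 0 0 0 1]
T4·…·T1 = [3/5 -4/5 0 -19/5; -4/5 -3/5 0 42/5; 0 0 1 -6; 0 0 0 1]
T5·…·T1 = [9/25 -12/25 -4/5 63/25; -4/5 -3/5 0 42/5; 12/25 -16/25 3/5 -166/25; 0 0 0 1]
T6·…·T1 = [9/25 -12/25 -4/5 63/25; -4/5 -3/5 0 42/5; -12/25 16/25 -3/5 166/25; 0 0 0 1]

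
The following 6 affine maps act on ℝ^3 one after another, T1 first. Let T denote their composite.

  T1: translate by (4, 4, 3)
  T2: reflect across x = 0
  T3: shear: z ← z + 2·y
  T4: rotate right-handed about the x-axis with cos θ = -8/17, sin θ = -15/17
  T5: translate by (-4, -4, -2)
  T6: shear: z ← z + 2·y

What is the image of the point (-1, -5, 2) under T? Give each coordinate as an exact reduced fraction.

T(p) = (-7, -15/17, -73/17)

T1 translate by (4, 4, 3): (-1, -5, 2) → (3, -1, 5)
T2 reflect across x = 0: (3, -1, 5) → (-3, -1, 5)
T3 shear: z ← z + 2·y: (-3, -1, 5) → (-3, -1, 3)
T4 rotate right-handed about the x-axis with cos θ = -8/17, sin θ = -15/17: (-3, -1, 3) → (-3, 53/17, -9/17)
T5 translate by (-4, -4, -2): (-3, 53/17, -9/17) → (-7, -15/17, -43/17)
T6 shear: z ← z + 2·y: (-7, -15/17, -43/17) → (-7, -15/17, -73/17)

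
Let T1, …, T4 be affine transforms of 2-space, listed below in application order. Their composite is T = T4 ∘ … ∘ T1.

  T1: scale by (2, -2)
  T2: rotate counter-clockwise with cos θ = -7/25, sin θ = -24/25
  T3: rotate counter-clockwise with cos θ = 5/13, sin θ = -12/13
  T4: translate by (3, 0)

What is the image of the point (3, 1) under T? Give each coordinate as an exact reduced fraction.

T(p) = (-207/65, 86/65)

T1 scale by (2, -2): (3, 1) → (6, -2)
T2 rotate counter-clockwise with cos θ = -7/25, sin θ = -24/25: (6, -2) → (-18/5, -26/5)
T3 rotate counter-clockwise with cos θ = 5/13, sin θ = -12/13: (-18/5, -26/5) → (-402/65, 86/65)
T4 translate by (3, 0): (-402/65, 86/65) → (-207/65, 86/65)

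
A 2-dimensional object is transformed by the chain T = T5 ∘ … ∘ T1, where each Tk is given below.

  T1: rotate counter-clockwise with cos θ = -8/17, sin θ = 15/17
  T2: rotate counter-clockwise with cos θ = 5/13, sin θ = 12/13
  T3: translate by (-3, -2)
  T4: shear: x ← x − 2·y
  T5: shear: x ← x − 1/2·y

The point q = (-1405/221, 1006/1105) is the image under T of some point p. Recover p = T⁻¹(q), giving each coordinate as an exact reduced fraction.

p = (4/5, -3)

T1 = [-8/17 -15/17 0; 15/17 -8/17 0; 0 0 1]
T2·T1 = [-220/221 21/221 0; -21/221 -220/221 0; 0 0 1]
T3·…·T1 = [-220/221 21/221 -3; -21/221 -220/221 -2; 0 0 1]
T4·…·T1 = [-178/221 461/221 1; -21/221 -220/221 -2; 0 0 1]
T5·…·T1 = [-335/442 571/221 2; -21/221 -220/221 -2; 0 0 1]
det M = 1; M⁻¹ = [-220/221 -571/221 -54/17; 21/221 -335/442 -29/17; 0 0 1]
M⁻¹ · (-1405/221, 1006/1105)ᵀ = (4/5, -3)ᵀ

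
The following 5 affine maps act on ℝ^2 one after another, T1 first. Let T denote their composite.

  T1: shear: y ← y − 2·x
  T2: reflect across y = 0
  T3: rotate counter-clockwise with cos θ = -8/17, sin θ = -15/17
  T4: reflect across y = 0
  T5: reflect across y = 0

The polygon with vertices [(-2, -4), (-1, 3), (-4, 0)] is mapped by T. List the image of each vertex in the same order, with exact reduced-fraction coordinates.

T1 shear: y ← y − 2·x: (-2, -4) → (-2, 0); (-1, 3) → (-1, 5); (-4, 0) → (-4, 8)
T2 reflect across y = 0: (-2, 0) → (-2, 0); (-1, 5) → (-1, -5); (-4, 8) → (-4, -8)
T3 rotate counter-clockwise with cos θ = -8/17, sin θ = -15/17: (-2, 0) → (16/17, 30/17); (-1, -5) → (-67/17, 55/17); (-4, -8) → (-88/17, 124/17)
T4 reflect across y = 0: (16/17, 30/17) → (16/17, -30/17); (-67/17, 55/17) → (-67/17, -55/17); (-88/17, 124/17) → (-88/17, -124/17)
T5 reflect across y = 0: (16/17, -30/17) → (16/17, 30/17); (-67/17, -55/17) → (-67/17, 55/17); (-88/17, -124/17) → (-88/17, 124/17)

image vertices: (16/17, 30/17), (-67/17, 55/17), (-88/17, 124/17)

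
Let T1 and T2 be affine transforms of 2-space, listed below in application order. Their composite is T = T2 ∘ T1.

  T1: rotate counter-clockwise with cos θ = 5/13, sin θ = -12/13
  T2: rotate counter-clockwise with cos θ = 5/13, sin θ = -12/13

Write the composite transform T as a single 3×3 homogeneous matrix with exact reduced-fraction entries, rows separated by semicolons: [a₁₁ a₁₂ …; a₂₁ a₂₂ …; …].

T1 = [5/13 12/13 0; -12/13 5/13 0; 0 0 1]
T2·T1 = [-119/169 120/169 0; -120/169 -119/169 0; 0 0 1]

T = [-119/169 120/169 0; -120/169 -119/169 0; 0 0 1]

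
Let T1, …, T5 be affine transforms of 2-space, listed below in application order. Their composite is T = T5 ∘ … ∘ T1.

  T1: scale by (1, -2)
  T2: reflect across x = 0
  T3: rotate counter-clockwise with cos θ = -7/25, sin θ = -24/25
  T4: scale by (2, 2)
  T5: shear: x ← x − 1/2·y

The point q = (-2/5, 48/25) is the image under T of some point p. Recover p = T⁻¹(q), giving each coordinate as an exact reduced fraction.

T1 = [1 0 0; 0 -2 0; 0 0 1]
T2·T1 = [-1 0 0; 0 -2 0; 0 0 1]
T3·…·T1 = [7/25 -48/25 0; 24/25 14/25 0; 0 0 1]
T4·…·T1 = [14/25 -96/25 0; 48/25 28/25 0; 0 0 1]
T5·…·T1 = [-2/5 -22/5 0; 48/25 28/25 0; 0 0 1]
det M = 8; M⁻¹ = [7/50 11/20 0; -6/25 -1/20 0; 0 0 1]
M⁻¹ · (-2/5, 48/25)ᵀ = (1, 0)ᵀ

p = (1, 0)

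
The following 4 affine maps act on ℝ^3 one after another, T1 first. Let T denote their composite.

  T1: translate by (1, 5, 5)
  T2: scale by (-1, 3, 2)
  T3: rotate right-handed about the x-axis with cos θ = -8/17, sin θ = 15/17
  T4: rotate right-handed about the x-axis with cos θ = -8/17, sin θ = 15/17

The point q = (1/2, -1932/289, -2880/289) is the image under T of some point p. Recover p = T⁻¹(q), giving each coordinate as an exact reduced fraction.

p = (-3/2, -1, -5)

T1 = [1 0 0 1; 0 1 0 5; 0 0 1 5; 0 0 0 1]
T2·T1 = [-1 0 0 -1; 0 3 0 15; 0 0 2 10; 0 0 0 1]
T3·…·T1 = [-1 0 0 -1; 0 -24/17 -30/17 -270/17; 0 45/17 -16/17 145/17; 0 0 0 1]
T4·…·T1 = [-1 0 0 -1; 0 -483/289 480/289 -15/289; 0 -720/289 -322/289 -5210/289; 0 0 0 1]
det M = -6; M⁻¹ = [-1 0 0 -1; 0 -161/867 -80/289 -5; 0 120/289 -161/578 -5; 0 0 0 1]
M⁻¹ · (1/2, -1932/289, -2880/289)ᵀ = (-3/2, -1, -5)ᵀ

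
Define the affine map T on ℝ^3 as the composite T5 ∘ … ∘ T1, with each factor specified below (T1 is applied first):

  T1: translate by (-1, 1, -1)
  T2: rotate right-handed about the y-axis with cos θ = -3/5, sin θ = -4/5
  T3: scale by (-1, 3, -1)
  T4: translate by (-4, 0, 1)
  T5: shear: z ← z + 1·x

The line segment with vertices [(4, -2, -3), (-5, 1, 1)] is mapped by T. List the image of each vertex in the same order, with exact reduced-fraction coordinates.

T1 translate by (-1, 1, -1): (4, -2, -3) → (3, -1, -4); (-5, 1, 1) → (-6, 2, 0)
T2 rotate right-handed about the y-axis with cos θ = -3/5, sin θ = -4/5: (3, -1, -4) → (7/5, -1, 24/5); (-6, 2, 0) → (18/5, 2, -24/5)
T3 scale by (-1, 3, -1): (7/5, -1, 24/5) → (-7/5, -3, -24/5); (18/5, 2, -24/5) → (-18/5, 6, 24/5)
T4 translate by (-4, 0, 1): (-7/5, -3, -24/5) → (-27/5, -3, -19/5); (-18/5, 6, 24/5) → (-38/5, 6, 29/5)
T5 shear: z ← z + 1·x: (-27/5, -3, -19/5) → (-27/5, -3, -46/5); (-38/5, 6, 29/5) → (-38/5, 6, -9/5)

image vertices: (-27/5, -3, -46/5), (-38/5, 6, -9/5)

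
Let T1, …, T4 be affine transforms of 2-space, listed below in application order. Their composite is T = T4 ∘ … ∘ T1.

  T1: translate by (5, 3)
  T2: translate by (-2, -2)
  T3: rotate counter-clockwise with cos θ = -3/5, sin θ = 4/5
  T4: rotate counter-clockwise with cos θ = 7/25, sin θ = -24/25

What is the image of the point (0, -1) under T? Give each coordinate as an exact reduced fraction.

T1 translate by (5, 3): (0, -1) → (5, 2)
T2 translate by (-2, -2): (5, 2) → (3, 0)
T3 rotate counter-clockwise with cos θ = -3/5, sin θ = 4/5: (3, 0) → (-9/5, 12/5)
T4 rotate counter-clockwise with cos θ = 7/25, sin θ = -24/25: (-9/5, 12/5) → (9/5, 12/5)

T(p) = (9/5, 12/5)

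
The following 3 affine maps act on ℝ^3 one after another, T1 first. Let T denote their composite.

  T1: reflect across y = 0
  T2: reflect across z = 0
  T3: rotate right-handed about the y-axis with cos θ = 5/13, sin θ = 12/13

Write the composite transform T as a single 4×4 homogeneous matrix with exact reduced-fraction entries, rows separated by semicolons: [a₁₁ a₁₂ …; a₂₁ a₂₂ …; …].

T = [5/13 0 -12/13 0; 0 -1 0 0; -12/13 0 -5/13 0; 0 0 0 1]

T1 = [1 0 0 0; 0 -1 0 0; 0 0 1 0; 0 0 0 1]
T2·T1 = [1 0 0 0; 0 -1 0 0; 0 0 -1 0; 0 0 0 1]
T3·…·T1 = [5/13 0 -12/13 0; 0 -1 0 0; -12/13 0 -5/13 0; 0 0 0 1]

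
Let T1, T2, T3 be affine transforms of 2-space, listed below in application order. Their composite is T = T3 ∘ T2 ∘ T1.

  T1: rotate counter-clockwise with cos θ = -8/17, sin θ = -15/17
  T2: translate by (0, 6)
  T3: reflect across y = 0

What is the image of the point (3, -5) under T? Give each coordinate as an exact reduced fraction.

T(p) = (-99/17, -97/17)

T1 rotate counter-clockwise with cos θ = -8/17, sin θ = -15/17: (3, -5) → (-99/17, -5/17)
T2 translate by (0, 6): (-99/17, -5/17) → (-99/17, 97/17)
T3 reflect across y = 0: (-99/17, 97/17) → (-99/17, -97/17)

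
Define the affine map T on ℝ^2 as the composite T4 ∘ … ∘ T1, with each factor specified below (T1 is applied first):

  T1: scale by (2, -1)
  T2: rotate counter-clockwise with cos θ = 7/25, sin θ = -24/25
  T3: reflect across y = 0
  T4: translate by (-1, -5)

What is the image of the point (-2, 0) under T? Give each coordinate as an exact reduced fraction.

T1 scale by (2, -1): (-2, 0) → (-4, 0)
T2 rotate counter-clockwise with cos θ = 7/25, sin θ = -24/25: (-4, 0) → (-28/25, 96/25)
T3 reflect across y = 0: (-28/25, 96/25) → (-28/25, -96/25)
T4 translate by (-1, -5): (-28/25, -96/25) → (-53/25, -221/25)

T(p) = (-53/25, -221/25)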